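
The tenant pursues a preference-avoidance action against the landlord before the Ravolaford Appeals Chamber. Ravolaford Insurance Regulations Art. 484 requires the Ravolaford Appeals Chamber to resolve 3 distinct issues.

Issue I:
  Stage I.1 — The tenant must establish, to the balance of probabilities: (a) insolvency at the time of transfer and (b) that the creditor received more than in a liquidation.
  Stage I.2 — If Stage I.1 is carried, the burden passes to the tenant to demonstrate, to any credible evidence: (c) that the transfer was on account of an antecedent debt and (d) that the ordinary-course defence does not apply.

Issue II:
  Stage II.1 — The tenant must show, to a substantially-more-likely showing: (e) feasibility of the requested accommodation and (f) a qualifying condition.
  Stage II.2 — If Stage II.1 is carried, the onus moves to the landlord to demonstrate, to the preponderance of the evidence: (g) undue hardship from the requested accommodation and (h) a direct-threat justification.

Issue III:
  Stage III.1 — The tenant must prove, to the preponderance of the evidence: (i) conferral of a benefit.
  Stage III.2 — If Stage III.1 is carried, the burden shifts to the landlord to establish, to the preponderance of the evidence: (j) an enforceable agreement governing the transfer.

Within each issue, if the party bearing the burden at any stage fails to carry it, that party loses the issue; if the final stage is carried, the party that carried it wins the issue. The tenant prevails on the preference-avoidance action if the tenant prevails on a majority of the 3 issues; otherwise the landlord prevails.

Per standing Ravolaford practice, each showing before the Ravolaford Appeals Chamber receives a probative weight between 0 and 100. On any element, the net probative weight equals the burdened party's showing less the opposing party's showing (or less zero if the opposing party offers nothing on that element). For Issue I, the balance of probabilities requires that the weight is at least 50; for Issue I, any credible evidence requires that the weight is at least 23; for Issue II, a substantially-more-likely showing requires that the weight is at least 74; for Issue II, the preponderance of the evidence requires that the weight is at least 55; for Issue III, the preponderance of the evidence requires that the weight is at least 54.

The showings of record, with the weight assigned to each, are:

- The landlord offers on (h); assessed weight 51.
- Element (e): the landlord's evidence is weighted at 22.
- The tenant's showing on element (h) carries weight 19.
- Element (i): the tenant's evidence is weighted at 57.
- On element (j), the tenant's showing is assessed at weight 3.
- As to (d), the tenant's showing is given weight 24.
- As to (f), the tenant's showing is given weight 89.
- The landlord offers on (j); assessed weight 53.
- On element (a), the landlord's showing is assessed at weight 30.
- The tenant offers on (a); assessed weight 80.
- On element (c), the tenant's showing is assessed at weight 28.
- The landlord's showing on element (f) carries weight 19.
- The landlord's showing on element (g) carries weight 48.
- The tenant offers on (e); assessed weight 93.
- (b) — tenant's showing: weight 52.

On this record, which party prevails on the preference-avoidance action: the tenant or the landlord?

— Issue I —
Stage I.1 (tenant, the balance of probabilities, weight is at least 50): (a) net 80−30=50 ≥ 50 — meets; (b) 52 ≥ 50 — meets.
  Stage I.1 is satisfied; the tenant continues to bear the burden.
Stage I.2 (tenant, any credible evidence, weight is at least 23): (c) 28 ≥ 23 — meets; (d) 24 ≥ 23 — meets.
  Stage I.2 carried; the final stage is satisfied.
Every stage carried; the tenant prevails on this issue.
— Issue II —
Stage II.1 — burden on tenant; standard: a substantially-more-likely showing (weight is at least 74).
    (e): 93 − 22 = 71 < 74 [not met]
    (f): 89 − 19 = 70 < 74 [not met]
  Not every element is met, so the tenant fails to carry Stage II.1.
So the landlord prevails on this issue.
— Issue III —
At Stage III.1 the tenant must meet the preponderance of the evidence (weight is at least 54): on (i) the weight is 57, which does reach 54, so (i) meets the standard.
  Stage III.1 is satisfied; the onus moves to the landlord.
At Stage III.2 the landlord must meet the preponderance of the evidence (weight is at least 54): on (j) the weight is 53 less the opposing 3 gives net 50, which does not reach 54, so (j) does not meet the standard.
  Not every element is met, so the landlord fails to carry Stage III.2.
The analysis ends at Stage III.2; the tenant prevails on this issue.
Per-issue: Issue I → tenant; Issue II → landlord; Issue III → tenant. The tenant must prevail on a majority of issues; overall, the tenant prevails.

tenant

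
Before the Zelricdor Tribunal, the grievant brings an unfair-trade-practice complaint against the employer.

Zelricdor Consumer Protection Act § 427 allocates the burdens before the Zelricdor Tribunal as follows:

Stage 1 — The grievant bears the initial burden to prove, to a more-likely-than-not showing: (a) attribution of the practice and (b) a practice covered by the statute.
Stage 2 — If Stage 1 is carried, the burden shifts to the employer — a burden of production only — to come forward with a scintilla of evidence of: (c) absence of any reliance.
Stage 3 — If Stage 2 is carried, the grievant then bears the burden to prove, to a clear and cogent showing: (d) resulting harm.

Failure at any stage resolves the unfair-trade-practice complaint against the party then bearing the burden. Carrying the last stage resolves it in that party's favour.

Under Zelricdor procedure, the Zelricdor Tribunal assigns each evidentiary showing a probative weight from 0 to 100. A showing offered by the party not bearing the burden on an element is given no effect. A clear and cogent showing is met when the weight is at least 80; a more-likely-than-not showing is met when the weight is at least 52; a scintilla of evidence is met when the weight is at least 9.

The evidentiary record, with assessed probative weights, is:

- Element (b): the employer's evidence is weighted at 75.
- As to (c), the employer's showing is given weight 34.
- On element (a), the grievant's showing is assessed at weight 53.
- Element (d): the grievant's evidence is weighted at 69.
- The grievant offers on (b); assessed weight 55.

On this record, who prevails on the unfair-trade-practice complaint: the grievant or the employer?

employer

At Stage 1 the grievant must meet a more-likely-than-not showing (weight is at least 52): on (a) the weight is 53, which does reach 52, so (a) meets the standard; on (b) the weight is 55 (the employer's 75 is given no effect), which does reach 52, so (b) meets the standard.
  Stage 1 carried; the burden shifts to the employer.
At Stage 2 the employer must meet a scintilla of evidence (weight is at least 9): on (c) the weight is 34, which does reach 9, so (c) meets the standard.
  Stage 2 is satisfied; the onus moves to the grievant.
At Stage 3 the grievant must meet a clear and cogent showing (weight is at least 80): on (d) the weight is 69, < 80, so (d) does not meet the standard.
  Not every element is met, so the grievant fails to carry Stage 3.
The analysis ends at Stage 3; the employer prevails.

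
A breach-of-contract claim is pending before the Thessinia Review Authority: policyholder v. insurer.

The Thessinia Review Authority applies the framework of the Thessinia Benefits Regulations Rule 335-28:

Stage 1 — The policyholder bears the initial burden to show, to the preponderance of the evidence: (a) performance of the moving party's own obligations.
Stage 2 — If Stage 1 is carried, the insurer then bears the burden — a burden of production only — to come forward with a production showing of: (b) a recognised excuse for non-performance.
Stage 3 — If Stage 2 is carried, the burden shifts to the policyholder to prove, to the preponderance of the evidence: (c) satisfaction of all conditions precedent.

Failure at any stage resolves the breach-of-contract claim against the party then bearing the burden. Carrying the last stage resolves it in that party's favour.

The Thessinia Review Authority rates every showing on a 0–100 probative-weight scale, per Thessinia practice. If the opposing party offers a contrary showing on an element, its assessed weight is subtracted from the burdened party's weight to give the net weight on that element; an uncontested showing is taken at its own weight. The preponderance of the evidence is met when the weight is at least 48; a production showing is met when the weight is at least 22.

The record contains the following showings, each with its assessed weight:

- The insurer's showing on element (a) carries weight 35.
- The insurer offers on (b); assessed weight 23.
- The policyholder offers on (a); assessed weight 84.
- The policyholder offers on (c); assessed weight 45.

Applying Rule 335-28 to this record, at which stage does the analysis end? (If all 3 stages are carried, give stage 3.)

stage 3

At Stage 1 the policyholder must meet the preponderance of the evidence (weight is at least 48): on (a) the weight is 84 less the opposing 35 gives net 49, ≥ 48, so (a) meets the standard.
  Stage 1 is satisfied; the onus moves to the insurer.
At Stage 2 the insurer must meet a production showing (weight is at least 22): on (b) the weight is 23, ≥ 22, so (b) meets the standard.
  Stage 2 is satisfied; the onus moves to the policyholder.
At Stage 3 the policyholder must meet the preponderance of the evidence (weight is at least 48): on (c) the weight is 45, < 48, so (c) does not meet the standard.
  Stage 3 not carried; the policyholder fails its burden.
The analysis ends at Stage 3; the insurer prevails.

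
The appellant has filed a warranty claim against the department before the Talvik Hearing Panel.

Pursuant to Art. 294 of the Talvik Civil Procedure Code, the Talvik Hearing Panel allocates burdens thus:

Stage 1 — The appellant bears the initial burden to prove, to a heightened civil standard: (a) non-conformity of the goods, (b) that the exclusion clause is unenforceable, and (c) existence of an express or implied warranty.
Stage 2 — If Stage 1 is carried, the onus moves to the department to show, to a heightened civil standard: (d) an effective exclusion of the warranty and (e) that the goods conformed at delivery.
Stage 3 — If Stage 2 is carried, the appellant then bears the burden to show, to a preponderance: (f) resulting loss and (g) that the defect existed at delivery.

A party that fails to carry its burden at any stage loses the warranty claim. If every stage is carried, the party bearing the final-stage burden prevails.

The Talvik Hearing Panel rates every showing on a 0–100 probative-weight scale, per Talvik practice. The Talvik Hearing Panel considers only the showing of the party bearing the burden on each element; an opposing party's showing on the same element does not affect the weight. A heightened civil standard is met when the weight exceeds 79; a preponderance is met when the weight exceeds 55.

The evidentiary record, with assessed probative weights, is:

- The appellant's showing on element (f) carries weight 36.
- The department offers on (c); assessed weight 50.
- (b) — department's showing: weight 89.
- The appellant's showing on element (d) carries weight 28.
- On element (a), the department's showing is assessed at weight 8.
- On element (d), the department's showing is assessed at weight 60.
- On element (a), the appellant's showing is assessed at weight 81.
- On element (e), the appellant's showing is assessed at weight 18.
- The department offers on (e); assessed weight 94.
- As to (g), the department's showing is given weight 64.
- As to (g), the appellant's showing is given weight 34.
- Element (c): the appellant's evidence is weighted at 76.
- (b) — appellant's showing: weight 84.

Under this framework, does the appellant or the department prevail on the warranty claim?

department

Stage 1 — burden on appellant; standard: a heightened civil standard (weight exceeds 79).
    (a): 81 (department's 8 disregarded) > 79 [met]
    (b): 84 (department's 89 disregarded) > 79 [met]
    (c): 76 (department's 50 disregarded) ≤ 79 [not met]
  The appellant does not carry Stage 1.
The analysis ends at Stage 1; the department prevails.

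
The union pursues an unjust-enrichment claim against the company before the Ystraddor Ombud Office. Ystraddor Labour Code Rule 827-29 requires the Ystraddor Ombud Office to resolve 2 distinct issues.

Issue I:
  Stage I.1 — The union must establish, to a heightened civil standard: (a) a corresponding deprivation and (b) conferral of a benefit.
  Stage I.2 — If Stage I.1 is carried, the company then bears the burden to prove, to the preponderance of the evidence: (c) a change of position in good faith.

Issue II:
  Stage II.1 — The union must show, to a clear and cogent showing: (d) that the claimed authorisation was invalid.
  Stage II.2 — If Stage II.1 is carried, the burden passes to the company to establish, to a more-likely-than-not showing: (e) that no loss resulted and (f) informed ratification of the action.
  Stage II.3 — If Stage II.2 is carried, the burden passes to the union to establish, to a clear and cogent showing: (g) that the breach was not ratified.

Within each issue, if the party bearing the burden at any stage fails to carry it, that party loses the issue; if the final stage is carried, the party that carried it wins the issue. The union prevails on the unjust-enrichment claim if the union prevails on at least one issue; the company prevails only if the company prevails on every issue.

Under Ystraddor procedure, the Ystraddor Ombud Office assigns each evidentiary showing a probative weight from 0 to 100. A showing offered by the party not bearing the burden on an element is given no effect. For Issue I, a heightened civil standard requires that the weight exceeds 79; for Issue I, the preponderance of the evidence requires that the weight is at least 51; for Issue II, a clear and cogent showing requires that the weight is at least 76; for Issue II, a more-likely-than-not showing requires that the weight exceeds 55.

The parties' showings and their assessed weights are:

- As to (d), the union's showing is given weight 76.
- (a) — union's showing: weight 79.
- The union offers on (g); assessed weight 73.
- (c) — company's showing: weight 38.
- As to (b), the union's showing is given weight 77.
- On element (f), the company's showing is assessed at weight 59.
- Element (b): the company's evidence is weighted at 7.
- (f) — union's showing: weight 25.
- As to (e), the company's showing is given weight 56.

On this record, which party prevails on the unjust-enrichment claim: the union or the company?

— Issue I —
At Stage I.1 the union must meet a heightened civil standard (weight exceeds 79): on (a) the weight is 79, ≤ 79, so (a) does not meet the standard; on (b) the weight is 77 (the company's 7 is given no effect), which does not exceed 79, so (b) does not meet the standard.
  Not every element is met, so the union fails to carry Stage I.1.
So the company prevails on this issue.
— Issue II —
At Stage II.1 the union must meet a clear and cogent showing (weight is at least 76): on (d) the weight is 76, ≥ 76, so (d) meets the standard.
  Stage II.1 is satisfied; the onus moves to the company.
At Stage II.2 the company must meet a more-likely-than-not showing (weight exceeds 55): on (e) the weight is 56, which does exceed 55, so (e) meets the standard; on (f) the weight is 59 (the union's 25 is given no effect), > 55, so (f) meets the standard.
  The company carries Stage II.2; the union now bears the burden.
At Stage II.3 the union must meet a clear and cogent showing (weight is at least 76): on (g) the weight is 73, < 76, so (g) does not meet the standard.
  The union does not carry Stage II.3.
The company prevails on this issue.
Per-issue: Issue I → company; Issue II → company. The union must prevail on at least one issue; overall, the company prevails.

company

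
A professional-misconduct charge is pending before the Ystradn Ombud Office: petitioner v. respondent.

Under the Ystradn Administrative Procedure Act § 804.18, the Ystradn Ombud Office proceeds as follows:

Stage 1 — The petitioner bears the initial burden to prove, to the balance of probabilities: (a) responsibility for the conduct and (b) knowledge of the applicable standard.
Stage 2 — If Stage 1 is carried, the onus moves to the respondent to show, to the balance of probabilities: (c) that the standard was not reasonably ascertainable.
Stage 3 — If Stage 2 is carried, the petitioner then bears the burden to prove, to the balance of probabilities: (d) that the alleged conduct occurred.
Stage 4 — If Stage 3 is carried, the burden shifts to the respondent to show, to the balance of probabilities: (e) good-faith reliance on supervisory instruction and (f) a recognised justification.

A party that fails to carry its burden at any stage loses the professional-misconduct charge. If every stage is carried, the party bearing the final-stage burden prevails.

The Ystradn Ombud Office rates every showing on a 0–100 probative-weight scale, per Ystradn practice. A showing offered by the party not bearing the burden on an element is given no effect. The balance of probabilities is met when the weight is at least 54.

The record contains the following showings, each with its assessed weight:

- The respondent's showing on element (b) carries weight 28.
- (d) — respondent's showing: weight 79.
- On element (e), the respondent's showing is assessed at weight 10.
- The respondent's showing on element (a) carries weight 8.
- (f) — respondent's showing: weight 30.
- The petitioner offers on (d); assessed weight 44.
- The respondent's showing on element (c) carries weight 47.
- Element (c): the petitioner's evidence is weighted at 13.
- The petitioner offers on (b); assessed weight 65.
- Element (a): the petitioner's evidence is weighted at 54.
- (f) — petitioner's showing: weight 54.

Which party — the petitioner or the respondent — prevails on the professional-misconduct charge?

petitioner

Stage 1 (petitioner, the balance of probabilities, weight is at least 54): (a) 54 (respondent's 8 disregarded) ≥ 54 — meets; (b) 65 (respondent's 28 disregarded) ≥ 54 — meets.
  The petitioner carries Stage 1; the respondent now bears the burden.
Stage 2 (respondent, the balance of probabilities, weight is at least 54): (c) 47 (petitioner's 13 disregarded) < 54 — fails.
  Not every element is met, so the respondent fails to carry Stage 2.
The petitioner prevails.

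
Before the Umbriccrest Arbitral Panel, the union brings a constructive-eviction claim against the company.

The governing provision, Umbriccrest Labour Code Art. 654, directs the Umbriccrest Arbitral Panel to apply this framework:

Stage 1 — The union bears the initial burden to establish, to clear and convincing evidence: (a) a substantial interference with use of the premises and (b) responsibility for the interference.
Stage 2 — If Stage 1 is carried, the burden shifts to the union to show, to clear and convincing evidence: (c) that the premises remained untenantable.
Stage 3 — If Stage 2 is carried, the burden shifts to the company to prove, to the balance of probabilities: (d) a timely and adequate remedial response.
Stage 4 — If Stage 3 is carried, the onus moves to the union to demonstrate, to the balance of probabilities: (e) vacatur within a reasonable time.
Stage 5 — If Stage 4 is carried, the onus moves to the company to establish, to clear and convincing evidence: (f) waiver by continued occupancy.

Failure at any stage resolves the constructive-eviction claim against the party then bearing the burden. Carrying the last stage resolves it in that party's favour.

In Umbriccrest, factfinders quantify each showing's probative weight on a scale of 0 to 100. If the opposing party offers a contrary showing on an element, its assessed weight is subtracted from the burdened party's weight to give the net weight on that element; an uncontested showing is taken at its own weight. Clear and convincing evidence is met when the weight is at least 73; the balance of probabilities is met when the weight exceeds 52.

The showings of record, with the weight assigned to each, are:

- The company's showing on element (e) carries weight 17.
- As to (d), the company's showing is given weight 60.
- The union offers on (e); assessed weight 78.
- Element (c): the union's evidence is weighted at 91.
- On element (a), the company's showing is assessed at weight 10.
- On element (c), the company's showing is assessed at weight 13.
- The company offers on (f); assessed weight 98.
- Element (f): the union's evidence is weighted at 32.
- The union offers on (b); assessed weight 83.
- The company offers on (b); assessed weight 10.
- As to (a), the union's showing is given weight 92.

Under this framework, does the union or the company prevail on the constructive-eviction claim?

Stage 1 (union, clear and convincing evidence, weight is at least 73): (a) net 92−10=82 ≥ 73 — meets; (b) net 83−10=73 ≥ 73 — meets.
  All elements met. The union retains the burden for Stage 2.
Stage 2 (union, clear and convincing evidence, weight is at least 73): (c) net 91−13=78 ≥ 73 — meets.
  All elements met. The burden passes to the company.
Stage 3 (company, the balance of probabilities, weight exceeds 52): (d) 60 > 52 — meets.
  The company carries Stage 3; the union now bears the burden.
Stage 4 (union, the balance of probabilities, weight exceeds 52): (e) net 78−17=61 > 52 — meets.
  The union carries Stage 4; the company now bears the burden.
Stage 5 (company, clear and convincing evidence, weight is at least 73): (f) net 98−32=66 < 73 — fails.
  Stage 5 not carried; the company fails its burden.
The union prevails.

union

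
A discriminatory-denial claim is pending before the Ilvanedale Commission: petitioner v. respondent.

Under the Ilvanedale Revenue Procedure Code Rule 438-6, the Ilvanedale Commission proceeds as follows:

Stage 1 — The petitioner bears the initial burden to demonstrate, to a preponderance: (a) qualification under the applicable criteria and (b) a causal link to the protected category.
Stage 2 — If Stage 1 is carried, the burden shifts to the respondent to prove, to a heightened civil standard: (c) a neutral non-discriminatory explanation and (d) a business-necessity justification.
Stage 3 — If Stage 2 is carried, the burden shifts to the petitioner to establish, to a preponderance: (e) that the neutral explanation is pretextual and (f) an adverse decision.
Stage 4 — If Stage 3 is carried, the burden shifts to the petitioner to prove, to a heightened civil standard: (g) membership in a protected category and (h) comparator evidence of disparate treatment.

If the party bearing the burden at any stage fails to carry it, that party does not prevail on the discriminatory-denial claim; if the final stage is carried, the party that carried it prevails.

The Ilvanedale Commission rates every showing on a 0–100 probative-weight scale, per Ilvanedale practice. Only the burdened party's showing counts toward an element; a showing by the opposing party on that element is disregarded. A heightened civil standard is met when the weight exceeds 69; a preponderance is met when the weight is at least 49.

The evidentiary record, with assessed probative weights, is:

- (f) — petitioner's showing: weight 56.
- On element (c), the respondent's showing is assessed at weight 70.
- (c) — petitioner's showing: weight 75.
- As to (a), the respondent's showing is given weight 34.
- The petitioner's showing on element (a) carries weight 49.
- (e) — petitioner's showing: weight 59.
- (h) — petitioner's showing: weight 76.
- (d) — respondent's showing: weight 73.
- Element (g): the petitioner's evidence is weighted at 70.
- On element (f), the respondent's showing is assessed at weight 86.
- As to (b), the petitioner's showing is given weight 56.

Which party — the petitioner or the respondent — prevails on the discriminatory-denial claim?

At Stage 1 the petitioner must meet a preponderance (weight is at least 49): on (a) the weight is 49 (the respondent's 34 is given no effect), which does reach 49, so (a) meets the standard; on (b) the weight is 56, ≥ 49, so (b) meets the standard.
  Stage 1 is satisfied; the onus moves to the respondent.
At Stage 2 the respondent must meet a heightened civil standard (weight exceeds 69): on (c) the weight is 70 (the petitioner's 75 is given no effect), which does exceed 69, so (c) meets the standard; on (d) the weight is 73, > 69, so (d) meets the standard.
  The respondent carries Stage 2; the petitioner now bears the burden.
At Stage 3 the petitioner must meet a preponderance (weight is at least 49): on (e) the weight is 59, which does reach 49, so (e) meets the standard; on (f) the weight is 56 (the respondent's 86 is given no effect), ≥ 49, so (f) meets the standard.
  Stage 3 is satisfied; the petitioner continues to bear the burden.
At Stage 4 the petitioner must meet a heightened civil standard (weight exceeds 69): on (g) the weight is 70, > 69, so (g) meets the standard; on (h) the weight is 76, which does exceed 69, so (h) meets the standard.
  The petitioner carries the last stage.
Every stage carried; the petitioner prevails.

petitioner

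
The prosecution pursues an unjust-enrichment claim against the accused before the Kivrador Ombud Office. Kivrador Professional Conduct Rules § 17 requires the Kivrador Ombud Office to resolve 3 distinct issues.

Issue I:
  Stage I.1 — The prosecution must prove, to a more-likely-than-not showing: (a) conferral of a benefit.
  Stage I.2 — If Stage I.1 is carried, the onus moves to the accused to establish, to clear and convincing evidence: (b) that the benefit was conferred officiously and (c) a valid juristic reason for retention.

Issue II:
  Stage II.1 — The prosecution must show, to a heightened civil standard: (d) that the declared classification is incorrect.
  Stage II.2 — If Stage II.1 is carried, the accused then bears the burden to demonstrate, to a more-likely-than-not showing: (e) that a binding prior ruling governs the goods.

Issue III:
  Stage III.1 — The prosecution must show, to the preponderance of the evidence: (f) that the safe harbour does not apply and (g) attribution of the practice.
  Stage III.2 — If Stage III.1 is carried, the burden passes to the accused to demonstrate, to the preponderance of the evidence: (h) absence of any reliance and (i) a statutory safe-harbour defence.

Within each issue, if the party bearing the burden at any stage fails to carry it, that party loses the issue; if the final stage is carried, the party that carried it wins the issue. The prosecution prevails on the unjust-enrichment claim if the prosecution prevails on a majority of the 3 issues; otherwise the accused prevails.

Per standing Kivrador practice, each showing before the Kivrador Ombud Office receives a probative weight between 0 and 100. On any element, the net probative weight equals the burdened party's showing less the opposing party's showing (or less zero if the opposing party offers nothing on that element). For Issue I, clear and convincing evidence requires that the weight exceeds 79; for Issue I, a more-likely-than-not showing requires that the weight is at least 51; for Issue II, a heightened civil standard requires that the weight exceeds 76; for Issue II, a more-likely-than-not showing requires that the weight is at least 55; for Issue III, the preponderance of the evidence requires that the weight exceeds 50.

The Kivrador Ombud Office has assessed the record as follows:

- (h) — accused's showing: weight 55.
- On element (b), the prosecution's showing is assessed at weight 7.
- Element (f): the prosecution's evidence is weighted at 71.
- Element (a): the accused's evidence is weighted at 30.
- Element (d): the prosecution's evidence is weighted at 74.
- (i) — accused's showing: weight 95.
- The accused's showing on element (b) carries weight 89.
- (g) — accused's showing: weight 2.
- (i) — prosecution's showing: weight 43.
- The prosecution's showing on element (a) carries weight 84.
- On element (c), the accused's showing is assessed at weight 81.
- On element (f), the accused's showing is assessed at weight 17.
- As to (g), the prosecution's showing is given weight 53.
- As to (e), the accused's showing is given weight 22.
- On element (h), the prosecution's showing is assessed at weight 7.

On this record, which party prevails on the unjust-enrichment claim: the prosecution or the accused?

— Issue I —
At Stage I.1 the prosecution must meet a more-likely-than-not showing (weight is at least 51): on (a) the weight is 84 less the opposing 30 gives net 54, ≥ 51, so (a) meets the standard.
  Stage I.1 carried; the burden shifts to the accused.
At Stage I.2 the accused must meet clear and convincing evidence (weight exceeds 79): on (b) the weight is 89 less the opposing 7 gives net 82, which does exceed 79, so (b) meets the standard; on (c) the weight is 81, which does exceed 79, so (c) meets the standard.
  The accused carries the last stage.
Every stage carried; the accused prevails on this issue.
— Issue II —
Stage II.1 — burden on prosecution; standard: a heightened civil standard (weight exceeds 76).
    (d): 74 ≤ 76 [not met]
  Stage II.1 not carried; the prosecution fails its burden.
The analysis ends at Stage II.1; the accused prevails on this issue.
— Issue III —
Stage III.1 (prosecution, the preponderance of the evidence, weight exceeds 50): (f) net 71−17=54 > 50 — meets; (g) net 53−2=51 > 50 — meets.
  Stage III.1 is satisfied; the onus moves to the accused.
Stage III.2 (accused, the preponderance of the evidence, weight exceeds 50): (h) net 55−7=48 ≤ 50 — fails; (i) net 95−43=52 > 50 — meets.
  The accused does not carry Stage III.2.
The prosecution prevails on this issue.
Per-issue: Issue I → accused; Issue II → accused; Issue III → prosecution. The prosecution must prevail on a majority of issues; overall, the accused prevails.

accused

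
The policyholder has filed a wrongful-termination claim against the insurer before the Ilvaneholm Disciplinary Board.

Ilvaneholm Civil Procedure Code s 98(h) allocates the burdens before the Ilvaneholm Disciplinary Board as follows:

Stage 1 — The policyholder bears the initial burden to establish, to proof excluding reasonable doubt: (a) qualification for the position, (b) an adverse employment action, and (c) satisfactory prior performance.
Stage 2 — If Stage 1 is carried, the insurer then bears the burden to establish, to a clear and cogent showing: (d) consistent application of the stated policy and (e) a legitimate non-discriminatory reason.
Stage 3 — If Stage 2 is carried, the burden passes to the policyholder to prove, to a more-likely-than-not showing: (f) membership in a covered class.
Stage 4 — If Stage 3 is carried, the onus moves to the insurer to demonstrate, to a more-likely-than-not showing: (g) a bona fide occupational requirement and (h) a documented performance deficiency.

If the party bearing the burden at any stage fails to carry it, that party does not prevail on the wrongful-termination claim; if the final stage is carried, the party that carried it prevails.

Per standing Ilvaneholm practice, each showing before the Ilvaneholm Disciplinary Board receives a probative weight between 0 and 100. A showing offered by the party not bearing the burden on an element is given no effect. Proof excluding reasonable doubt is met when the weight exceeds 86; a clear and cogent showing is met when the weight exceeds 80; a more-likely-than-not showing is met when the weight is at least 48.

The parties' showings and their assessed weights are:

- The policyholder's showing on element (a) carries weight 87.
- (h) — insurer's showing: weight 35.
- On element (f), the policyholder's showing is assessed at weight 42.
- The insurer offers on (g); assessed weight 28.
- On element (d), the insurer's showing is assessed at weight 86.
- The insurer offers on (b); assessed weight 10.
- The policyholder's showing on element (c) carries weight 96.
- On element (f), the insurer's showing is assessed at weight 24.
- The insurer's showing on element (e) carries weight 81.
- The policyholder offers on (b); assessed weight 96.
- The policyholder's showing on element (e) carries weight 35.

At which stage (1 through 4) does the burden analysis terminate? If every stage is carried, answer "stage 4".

stage 3

Stage 1 (policyholder, proof excluding reasonable doubt, weight exceeds 86): (a) 87 > 86 — meets; (b) 96 (insurer's 10 disregarded) > 86 — meets; (c) 96 > 86 — meets.
  All elements met. The burden passes to the insurer.
Stage 2 (insurer, a clear and cogent showing, weight exceeds 80): (d) 86 > 80 — meets; (e) 81 (policyholder's 35 disregarded) > 80 — meets.
  All elements met. The burden passes to the policyholder.
Stage 3 (policyholder, a more-likely-than-not showing, weight is at least 48): (f) 42 (insurer's 24 disregarded) < 48 — fails.
  Not every element is met, so the policyholder fails to carry Stage 3.
So the insurer prevails.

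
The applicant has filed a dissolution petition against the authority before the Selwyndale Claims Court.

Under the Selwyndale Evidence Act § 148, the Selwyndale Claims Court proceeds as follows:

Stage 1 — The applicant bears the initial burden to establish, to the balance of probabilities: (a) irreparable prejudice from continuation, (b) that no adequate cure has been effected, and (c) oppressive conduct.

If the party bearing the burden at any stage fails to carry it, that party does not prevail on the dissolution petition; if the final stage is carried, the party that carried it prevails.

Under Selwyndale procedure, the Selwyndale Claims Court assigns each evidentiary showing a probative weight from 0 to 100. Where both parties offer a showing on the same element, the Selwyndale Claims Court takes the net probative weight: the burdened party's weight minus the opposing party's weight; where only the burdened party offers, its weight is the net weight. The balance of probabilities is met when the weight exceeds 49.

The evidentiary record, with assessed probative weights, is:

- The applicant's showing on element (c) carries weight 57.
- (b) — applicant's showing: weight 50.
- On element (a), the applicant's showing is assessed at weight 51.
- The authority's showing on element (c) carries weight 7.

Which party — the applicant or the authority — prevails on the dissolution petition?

At Stage 1 the applicant must meet the balance of probabilities (weight exceeds 49): on (a) the weight is 51, > 49, so (a) meets the standard; on (b) the weight is 50, > 49, so (b) meets the standard; on (c) the weight is 57 less the opposing 7 gives net 50, which does exceed 49, so (c) meets the standard.
  Stage 1 carried; the final stage is satisfied.
With every stage satisfied, the applicant prevails.

applicant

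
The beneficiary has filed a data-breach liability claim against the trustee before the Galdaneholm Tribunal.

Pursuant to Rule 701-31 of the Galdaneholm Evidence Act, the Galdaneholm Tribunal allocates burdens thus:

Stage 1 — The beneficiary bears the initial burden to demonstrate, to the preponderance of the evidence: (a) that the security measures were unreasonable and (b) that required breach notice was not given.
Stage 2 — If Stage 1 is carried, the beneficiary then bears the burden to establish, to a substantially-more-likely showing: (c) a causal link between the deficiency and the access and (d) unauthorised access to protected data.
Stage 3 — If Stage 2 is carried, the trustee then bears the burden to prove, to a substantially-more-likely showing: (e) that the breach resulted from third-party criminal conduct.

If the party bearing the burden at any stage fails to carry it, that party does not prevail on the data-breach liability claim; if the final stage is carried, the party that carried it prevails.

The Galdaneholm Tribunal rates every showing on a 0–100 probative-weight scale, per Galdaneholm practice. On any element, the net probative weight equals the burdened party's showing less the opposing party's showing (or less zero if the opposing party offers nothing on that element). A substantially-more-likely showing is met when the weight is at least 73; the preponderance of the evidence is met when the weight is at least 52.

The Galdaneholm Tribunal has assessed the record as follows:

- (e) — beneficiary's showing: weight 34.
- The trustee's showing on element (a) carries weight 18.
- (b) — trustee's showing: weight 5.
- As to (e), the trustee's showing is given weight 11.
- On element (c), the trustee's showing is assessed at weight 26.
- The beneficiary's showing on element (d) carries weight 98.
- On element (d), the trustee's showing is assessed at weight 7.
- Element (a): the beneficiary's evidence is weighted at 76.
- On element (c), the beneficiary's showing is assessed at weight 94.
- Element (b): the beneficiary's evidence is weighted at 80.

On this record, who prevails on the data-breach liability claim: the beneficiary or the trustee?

Stage 1 (beneficiary, the preponderance of the evidence, weight is at least 52): (a) net 76−18=58 ≥ 52 — meets; (b) net 80−5=75 ≥ 52 — meets.
  Stage 1 is satisfied; the beneficiary continues to bear the burden.
Stage 2 (beneficiary, a substantially-more-likely showing, weight is at least 73): (c) net 94−26=68 < 73 — fails; (d) net 98−7=91 ≥ 73 — meets.
  The beneficiary does not carry Stage 2.
The analysis ends at Stage 2; the trustee prevails.

trustee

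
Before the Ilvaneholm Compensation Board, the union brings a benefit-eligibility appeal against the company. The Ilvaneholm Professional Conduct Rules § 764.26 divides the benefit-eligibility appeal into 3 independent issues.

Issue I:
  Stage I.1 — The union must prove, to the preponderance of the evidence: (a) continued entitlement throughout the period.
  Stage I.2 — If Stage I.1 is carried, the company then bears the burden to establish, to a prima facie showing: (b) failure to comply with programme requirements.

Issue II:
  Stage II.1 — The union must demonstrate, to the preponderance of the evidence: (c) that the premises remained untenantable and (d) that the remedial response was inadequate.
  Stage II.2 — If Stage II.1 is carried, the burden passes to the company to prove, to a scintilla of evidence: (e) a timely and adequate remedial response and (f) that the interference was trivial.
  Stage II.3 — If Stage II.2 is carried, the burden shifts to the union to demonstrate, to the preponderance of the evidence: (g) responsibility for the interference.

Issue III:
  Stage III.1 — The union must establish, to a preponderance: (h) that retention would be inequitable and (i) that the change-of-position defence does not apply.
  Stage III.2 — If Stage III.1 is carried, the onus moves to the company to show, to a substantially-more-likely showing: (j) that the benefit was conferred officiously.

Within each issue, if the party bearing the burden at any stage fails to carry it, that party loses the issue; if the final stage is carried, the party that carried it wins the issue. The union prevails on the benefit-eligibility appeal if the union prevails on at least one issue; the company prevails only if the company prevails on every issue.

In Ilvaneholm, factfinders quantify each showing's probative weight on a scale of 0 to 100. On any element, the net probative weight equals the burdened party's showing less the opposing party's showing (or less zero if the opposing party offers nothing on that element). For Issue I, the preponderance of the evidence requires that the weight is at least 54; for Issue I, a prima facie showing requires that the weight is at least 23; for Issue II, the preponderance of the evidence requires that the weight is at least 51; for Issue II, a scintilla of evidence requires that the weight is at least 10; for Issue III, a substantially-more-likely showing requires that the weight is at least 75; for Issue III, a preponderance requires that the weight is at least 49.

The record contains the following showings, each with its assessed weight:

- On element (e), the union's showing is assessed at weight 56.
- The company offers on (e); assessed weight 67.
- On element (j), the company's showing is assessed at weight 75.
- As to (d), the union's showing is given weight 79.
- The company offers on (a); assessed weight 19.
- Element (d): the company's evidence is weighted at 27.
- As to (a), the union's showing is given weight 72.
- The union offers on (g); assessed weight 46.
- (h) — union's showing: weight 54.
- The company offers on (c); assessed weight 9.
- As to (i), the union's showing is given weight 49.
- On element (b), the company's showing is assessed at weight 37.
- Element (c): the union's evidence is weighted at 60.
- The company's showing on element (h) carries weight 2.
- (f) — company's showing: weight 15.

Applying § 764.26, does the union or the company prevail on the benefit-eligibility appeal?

company

— Issue I —
Stage I.1 — burden on union; standard: the preponderance of the evidence (weight is at least 54).
    (a): 72 − 19 = 53 < 54 [not met]
  Stage I.1 not carried; the union fails its burden.
So the company prevails on this issue.
— Issue II —
At Stage II.1 the union must meet the preponderance of the evidence (weight is at least 51): on (c) the weight is 60 less the opposing 9 gives net 51, ≥ 51, so (c) meets the standard; on (d) the weight is 79 less the opposing 27 gives net 52, ≥ 51, so (d) meets the standard.
  Stage II.1 carried; the burden shifts to the company.
At Stage II.2 the company must meet a scintilla of evidence (weight is at least 10): on (e) the weight is 67 less the opposing 56 gives net 11, which does reach 10, so (e) meets the standard; on (f) the weight is 15, which does reach 10, so (f) meets the standard.
  Stage II.2 is satisfied; the onus moves to the union.
At Stage II.3 the union must meet the preponderance of the evidence (weight is at least 51): on (g) the weight is 46, < 51, so (g) does not meet the standard.
  Stage II.3 not carried; the union fails its burden.
So the company prevails on this issue.
— Issue III —
Stage III.1 — burden on union; standard: a preponderance (weight is at least 49).
    (h): 54 − 2 = 52 ≥ 49 [met]
    (i): 49 ≥ 49 [met]
  The union carries Stage III.1; the company now bears the burden.
Stage III.2 — burden on company; standard: a substantially-more-likely showing (weight is at least 75).
    (j): 75 ≥ 75 [met]
  All elements met at the final stage.
Every stage carried; the company prevails on this issue.
Per-issue: Issue I → company; Issue II → company; Issue III → company. The union must prevail on at least one issue; overall, the company prevails.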